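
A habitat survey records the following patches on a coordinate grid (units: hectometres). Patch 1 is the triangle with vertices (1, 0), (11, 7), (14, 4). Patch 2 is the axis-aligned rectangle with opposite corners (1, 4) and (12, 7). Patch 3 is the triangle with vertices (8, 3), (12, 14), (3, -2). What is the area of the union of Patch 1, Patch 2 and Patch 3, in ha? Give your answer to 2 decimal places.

57.12

By inclusion–exclusion:
Individual areas: |Patch 1| = 25.5, |Patch 2| = 33, |Patch 3| = 17.5.
|Patch 1∩Patch 2| = 8.9286.
|Patch 1∩Patch 3| = 6.1539.
|Patch 2∩Patch 3| = 5.071.
|Patch 1∩Patch 2∩Patch 3| = 1.2772.
|Patch 1 ∪ Patch 2 ∪ Patch 3| = 76 − 20.1535 + 1.2772 = 57.12.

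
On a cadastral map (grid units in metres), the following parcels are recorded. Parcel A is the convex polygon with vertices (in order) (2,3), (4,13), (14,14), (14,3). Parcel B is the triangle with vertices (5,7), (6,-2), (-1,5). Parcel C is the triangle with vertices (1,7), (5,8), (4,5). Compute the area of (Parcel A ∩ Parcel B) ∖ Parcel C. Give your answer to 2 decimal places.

8.55

|Parcel A ∩ Parcel B| = 10.4246.
|(Parcel A ∩ Parcel B) ∩ Parcel C| = 1.8703.
|(Parcel A ∩ Parcel B) ∖ Parcel C| = 10.4246 − 1.8703 = 8.55.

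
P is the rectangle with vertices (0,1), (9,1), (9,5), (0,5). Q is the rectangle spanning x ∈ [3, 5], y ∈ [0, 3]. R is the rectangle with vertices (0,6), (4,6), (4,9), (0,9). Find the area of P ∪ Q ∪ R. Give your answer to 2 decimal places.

50.00

By inclusion–exclusion:
Individual areas: |P| = 36, |Q| = 6, |R| = 12.
|P∩Q|: x∈[3,5], y∈[1,3] → 2·2 = 4.
|P∩R| = 0 (no overlap).
|Q∩R| = 0 (no overlap).
|P∩Q∩R| = 0.
|P ∪ Q ∪ R| = 54 − 4 + 0 = 50.00.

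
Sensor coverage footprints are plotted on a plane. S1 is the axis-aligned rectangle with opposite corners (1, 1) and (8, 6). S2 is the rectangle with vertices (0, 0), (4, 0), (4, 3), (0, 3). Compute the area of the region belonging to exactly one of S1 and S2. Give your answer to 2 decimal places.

35.00

|S1∩S2|: x∈[1,4], y∈[1,3] → 3·2 = 6.
|S1 △ S2| = |S1| + |S2| − 2·|S1∩S2| = 35 + 12 − 12 = 35.00.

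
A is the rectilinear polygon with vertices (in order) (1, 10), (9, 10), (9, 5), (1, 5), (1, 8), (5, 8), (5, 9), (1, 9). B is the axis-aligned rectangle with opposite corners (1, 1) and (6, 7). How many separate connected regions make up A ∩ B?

A ∩ B is a single connected region.

1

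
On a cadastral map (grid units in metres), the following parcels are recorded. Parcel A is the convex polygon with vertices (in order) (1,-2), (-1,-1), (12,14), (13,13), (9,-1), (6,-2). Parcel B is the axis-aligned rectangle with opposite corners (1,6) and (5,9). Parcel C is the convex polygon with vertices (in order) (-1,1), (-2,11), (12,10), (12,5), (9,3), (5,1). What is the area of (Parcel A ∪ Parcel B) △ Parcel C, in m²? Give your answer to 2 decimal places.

|Parcel A ∪ Parcel B| = 103.5.
|(Parcel A ∪ Parcel B) ∩ Parcel C| = 62.1307.
|(Parcel A ∪ Parcel B) △ Parcel C| = 103.5 + 115 − 124.2613 = 94.24.

94.24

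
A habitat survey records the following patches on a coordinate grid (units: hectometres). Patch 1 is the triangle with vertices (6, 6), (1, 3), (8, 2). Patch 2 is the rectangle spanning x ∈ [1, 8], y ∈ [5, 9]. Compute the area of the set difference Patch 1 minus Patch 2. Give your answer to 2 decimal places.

11.92

|Patch 1| = 13, |Patch 1∩Patch 2| = 1.0833.
|Patch 1 ∖ Patch 2| = |Patch 1| − |Patch 1∩Patch 2| = 13 − 1.0833 = 11.92.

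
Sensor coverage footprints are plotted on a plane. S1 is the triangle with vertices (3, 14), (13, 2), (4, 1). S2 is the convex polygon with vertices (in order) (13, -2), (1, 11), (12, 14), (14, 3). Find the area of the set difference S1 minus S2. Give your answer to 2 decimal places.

22.80

|S1| = 59, |S1∩S2| = 36.1971.
|S1 ∖ S2| = |S1| − |S1∩S2| = 59 − 36.1971 = 22.80.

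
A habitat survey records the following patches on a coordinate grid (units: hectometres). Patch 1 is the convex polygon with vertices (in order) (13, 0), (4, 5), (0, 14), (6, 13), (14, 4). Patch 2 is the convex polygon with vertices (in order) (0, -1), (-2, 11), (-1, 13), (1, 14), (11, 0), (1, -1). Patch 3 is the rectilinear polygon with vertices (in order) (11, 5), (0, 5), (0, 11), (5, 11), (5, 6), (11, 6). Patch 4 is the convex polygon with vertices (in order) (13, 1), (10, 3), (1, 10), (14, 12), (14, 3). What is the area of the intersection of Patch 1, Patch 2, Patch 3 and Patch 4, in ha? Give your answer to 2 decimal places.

5.76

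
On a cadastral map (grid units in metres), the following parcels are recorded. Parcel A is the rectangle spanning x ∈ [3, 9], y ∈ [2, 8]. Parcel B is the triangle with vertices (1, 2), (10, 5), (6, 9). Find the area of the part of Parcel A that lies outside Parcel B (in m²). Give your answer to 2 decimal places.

|Parcel A| = 36, |Parcel A∩Parcel B| = 20.3429.
|Parcel A ∖ Parcel B| = |Parcel A| − |Parcel A∩Parcel B| = 36 − 20.3429 = 15.66.

15.66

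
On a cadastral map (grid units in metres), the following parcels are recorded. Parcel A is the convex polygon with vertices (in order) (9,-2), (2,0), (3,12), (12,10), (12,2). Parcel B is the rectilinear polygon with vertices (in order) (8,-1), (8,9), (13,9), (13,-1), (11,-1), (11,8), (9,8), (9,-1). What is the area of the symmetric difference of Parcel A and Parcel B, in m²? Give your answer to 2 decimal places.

104.67

|Parcel A| = 112, |Parcel B| = 32, |Parcel A∩Parcel B| = 19.6667.
|Parcel A △ Parcel B| = |Parcel A| + |Parcel B| − 2·|Parcel A∩Parcel B| = 112 + 32 − 39.3333 = 104.67.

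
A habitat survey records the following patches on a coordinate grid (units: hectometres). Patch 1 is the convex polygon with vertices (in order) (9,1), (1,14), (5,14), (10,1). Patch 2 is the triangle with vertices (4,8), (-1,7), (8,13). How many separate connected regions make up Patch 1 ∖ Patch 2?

Patch 1 ∖ Patch 2 splits into 2 disjoint pieces (area 17.1024, area 11.7048).

2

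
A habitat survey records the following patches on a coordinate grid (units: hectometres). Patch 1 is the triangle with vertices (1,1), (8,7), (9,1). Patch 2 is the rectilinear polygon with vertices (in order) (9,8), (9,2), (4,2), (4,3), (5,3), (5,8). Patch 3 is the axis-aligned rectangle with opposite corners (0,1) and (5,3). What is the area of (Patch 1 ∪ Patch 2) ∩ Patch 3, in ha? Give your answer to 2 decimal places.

The region (Patch 1 ∪ Patch 2) ∩ Patch 3 is the polygon with vertices (1,1), (3.333,3), (5,3), (5,1).
By the shoelace formula its area is 5.67.

5.67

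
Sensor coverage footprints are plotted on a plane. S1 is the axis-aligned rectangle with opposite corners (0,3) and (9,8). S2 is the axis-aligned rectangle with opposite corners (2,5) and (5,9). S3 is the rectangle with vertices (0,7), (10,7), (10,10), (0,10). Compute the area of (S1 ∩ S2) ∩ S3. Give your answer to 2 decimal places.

The region (S1 ∩ S2) ∩ S3 is the polygon with vertices (5,7), (2,7), (2,8), (5,8).
By the shoelace formula its area is 3.00.

3.00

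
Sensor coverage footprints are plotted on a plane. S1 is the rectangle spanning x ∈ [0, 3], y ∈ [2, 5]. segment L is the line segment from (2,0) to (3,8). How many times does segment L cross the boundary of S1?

The segment meets the boundary at (2.625,5), (2.25,2).

2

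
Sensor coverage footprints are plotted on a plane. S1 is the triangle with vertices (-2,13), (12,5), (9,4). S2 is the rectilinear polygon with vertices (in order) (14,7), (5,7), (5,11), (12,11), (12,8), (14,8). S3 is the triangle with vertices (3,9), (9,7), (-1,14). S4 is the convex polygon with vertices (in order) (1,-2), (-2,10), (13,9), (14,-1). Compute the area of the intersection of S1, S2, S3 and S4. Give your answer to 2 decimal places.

The intersection is the polygon with vertices (7.8,7.4), (5,8.333), (5,9).
By the shoelace formula its area is 0.93.

0.93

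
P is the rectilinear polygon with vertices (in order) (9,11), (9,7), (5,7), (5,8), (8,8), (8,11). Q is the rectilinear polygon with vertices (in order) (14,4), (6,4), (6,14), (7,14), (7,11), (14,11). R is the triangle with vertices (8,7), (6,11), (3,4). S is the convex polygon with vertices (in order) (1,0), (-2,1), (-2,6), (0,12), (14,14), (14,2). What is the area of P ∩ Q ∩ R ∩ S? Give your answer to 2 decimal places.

1.75

The intersection is the polygon with vertices (6,8), (7.5,8), (8,7), (6,7).
By the shoelace formula its area is 1.75.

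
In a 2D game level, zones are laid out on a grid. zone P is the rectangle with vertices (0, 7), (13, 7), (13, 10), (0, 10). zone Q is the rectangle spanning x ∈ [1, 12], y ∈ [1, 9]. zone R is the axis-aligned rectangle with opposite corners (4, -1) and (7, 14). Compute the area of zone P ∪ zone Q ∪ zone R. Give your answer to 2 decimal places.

By inclusion–exclusion:
Individual areas: |zone P| = 39, |zone Q| = 88, |zone R| = 45.
|zone P∩zone Q|: x∈[1,12], y∈[7,9] → 11·2 = 22.
|zone P∩zone R|: x∈[4,7], y∈[7,10] → 3·3 = 9.
|zone Q∩zone R|: x∈[4,7], y∈[1,9] → 3·8 = 24.
|zone P∩zone Q∩zone R| = 6.
|zone P ∪ zone Q ∪ zone R| = 172 − 55 + 6 = 123.00.

123.00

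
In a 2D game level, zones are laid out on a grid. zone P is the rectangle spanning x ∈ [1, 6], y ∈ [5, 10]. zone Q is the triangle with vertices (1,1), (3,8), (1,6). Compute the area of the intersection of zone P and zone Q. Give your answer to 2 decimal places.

2.71

The intersection is the polygon with vertices (1,6), (3,8), (2.143,5), (1,5).
By the shoelace formula its area is 2.71.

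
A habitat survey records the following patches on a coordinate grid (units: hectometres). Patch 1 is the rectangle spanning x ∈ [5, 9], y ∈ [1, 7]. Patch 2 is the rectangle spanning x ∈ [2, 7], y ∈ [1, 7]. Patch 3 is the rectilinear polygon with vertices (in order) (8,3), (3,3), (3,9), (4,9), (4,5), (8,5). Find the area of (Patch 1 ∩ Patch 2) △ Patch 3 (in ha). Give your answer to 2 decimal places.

18.00

|Patch 1 ∩ Patch 2| = 12.
|(Patch 1 ∩ Patch 2) ∩ Patch 3| = 4.
|(Patch 1 ∩ Patch 2) △ Patch 3| = 12 + 14 − 8 = 18.00.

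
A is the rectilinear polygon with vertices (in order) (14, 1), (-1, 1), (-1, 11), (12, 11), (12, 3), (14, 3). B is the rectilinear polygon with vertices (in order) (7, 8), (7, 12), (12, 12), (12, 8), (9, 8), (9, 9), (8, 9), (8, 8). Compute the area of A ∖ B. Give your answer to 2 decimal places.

|A| = 134, |A∩B| = 14.
|A ∖ B| = |A| − |A∩B| = 134 − 14 = 120.00.

120.00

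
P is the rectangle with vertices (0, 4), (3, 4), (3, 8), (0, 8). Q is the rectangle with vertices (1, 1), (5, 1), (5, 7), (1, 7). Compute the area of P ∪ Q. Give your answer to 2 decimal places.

By inclusion–exclusion:
Individual areas: |P| = 12, |Q| = 24.
|P∩Q|: x∈[1,3], y∈[4,7] → 2·3 = 6.
|P ∪ Q| = 36 − 6 = 30.00.

30.00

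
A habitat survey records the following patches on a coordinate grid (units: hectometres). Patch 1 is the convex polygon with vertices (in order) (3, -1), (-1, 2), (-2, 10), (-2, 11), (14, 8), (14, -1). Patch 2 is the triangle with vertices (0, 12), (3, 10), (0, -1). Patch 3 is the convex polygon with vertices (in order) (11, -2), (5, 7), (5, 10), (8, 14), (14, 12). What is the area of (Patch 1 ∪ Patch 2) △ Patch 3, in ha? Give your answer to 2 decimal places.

|Patch 1 ∪ Patch 2| = 157.5459.
|(Patch 1 ∪ Patch 2) ∩ Patch 3| = 50.8013.
|(Patch 1 ∪ Patch 2) △ Patch 3| = 157.5459 + 84 − 101.6027 = 139.94.

139.94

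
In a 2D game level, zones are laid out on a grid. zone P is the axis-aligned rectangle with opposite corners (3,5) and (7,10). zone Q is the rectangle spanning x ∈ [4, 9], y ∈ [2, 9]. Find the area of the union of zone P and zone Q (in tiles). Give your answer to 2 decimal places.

By inclusion–exclusion:
Individual areas: |zone P| = 20, |zone Q| = 35.
|zone P∩zone Q|: x∈[4,7], y∈[5,9] → 3·4 = 12.
|zone P ∪ zone Q| = 55 − 12 = 43.00.

43.00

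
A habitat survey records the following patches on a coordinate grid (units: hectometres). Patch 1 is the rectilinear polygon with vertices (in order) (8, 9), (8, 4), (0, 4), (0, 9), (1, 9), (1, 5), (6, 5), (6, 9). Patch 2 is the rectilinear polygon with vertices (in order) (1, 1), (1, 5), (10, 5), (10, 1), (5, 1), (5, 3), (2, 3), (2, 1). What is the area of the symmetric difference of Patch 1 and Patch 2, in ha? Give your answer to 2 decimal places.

36.00

|Patch 1| = 20, |Patch 2| = 30, |Patch 1∩Patch 2| = 7.
|Patch 1 △ Patch 2| = |Patch 1| + |Patch 2| − 2·|Patch 1∩Patch 2| = 20 + 30 − 14 = 36.00.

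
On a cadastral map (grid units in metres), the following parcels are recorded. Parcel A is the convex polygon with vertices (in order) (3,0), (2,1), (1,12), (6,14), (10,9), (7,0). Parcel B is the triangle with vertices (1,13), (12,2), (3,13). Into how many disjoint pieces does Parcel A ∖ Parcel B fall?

2

Parcel A ∖ Parcel B splits into 2 disjoint pieces (area 58.7679, area 22.6992).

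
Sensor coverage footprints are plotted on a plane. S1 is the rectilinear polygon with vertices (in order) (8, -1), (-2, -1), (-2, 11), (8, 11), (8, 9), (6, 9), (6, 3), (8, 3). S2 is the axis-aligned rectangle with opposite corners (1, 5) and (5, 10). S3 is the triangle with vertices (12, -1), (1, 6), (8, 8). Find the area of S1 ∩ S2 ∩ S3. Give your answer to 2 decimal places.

The intersection is the polygon with vertices (5,5), (2.571,5), (1,6), (5,7.143).
By the shoelace formula its area is 5.50.

5.50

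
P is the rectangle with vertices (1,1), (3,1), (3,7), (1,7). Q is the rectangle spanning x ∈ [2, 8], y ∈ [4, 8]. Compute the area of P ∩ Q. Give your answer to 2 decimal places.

|P∩Q|: x∈[2,3], y∈[4,7] → 1·3 = 3.

3.00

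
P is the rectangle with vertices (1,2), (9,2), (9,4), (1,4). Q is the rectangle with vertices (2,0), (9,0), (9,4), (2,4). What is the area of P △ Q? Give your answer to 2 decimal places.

|P∩Q|: x∈[2,9], y∈[2,4] → 7·2 = 14.
|P △ Q| = |P| + |Q| − 2·|P∩Q| = 16 + 28 − 28 = 16.00.

16.00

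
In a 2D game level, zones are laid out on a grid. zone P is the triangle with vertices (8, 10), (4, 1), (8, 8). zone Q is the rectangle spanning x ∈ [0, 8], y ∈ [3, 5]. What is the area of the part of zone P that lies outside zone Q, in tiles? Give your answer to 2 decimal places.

3.24

|zone P| = 4, |zone P∩zone Q| = 0.7619.
|zone P ∖ zone Q| = |zone P| − |zone P∩zone Q| = 4 − 0.7619 = 3.24.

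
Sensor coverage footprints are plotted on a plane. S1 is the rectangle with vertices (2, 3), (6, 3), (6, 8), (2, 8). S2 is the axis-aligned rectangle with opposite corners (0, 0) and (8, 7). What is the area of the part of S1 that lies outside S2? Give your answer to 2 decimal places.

|S1∩S2|: x∈[2,6], y∈[3,7] → 4·4 = 16.
|S1| = 20.
|S1 ∖ S2| = |S1| − |S1∩S2| = 20 − 16 = 4.00.

4.00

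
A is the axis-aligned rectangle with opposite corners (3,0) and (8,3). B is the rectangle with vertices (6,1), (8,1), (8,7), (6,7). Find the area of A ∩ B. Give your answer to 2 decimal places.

|A∩B|: x∈[6,8], y∈[1,3] → 2·2 = 4.

4.00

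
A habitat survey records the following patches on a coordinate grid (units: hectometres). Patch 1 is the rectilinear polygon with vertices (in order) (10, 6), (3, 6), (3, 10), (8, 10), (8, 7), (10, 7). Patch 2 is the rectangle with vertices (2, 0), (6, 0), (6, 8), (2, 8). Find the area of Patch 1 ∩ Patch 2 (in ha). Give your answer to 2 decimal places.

6.00

The intersection is the polygon with vertices (3,6), (3,8), (6,8), (6,6).
By the shoelace formula its area is 6.00.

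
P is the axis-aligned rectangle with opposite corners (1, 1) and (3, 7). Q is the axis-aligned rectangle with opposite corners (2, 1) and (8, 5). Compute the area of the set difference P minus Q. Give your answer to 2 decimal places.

|P∩Q|: x∈[2,3], y∈[1,5] → 1·4 = 4.
|P| = 12.
|P ∖ Q| = |P| − |P∩Q| = 12 − 4 = 8.00.

8.00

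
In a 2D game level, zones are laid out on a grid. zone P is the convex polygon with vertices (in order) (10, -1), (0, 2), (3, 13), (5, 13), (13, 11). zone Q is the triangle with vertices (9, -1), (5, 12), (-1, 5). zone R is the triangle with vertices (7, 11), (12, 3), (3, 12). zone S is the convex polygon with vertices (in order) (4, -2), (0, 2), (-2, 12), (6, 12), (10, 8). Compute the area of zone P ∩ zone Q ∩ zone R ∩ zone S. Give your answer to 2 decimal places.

1.68

The intersection is the polygon with vertices (5.167,11.458), (5.889,9.111), (4.077,10.923), (4.647,11.588).
By the shoelace formula its area is 1.68.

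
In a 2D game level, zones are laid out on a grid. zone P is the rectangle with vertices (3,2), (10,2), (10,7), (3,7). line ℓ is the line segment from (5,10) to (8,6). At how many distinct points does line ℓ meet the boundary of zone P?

The segment meets the boundary at (7.25,7).

1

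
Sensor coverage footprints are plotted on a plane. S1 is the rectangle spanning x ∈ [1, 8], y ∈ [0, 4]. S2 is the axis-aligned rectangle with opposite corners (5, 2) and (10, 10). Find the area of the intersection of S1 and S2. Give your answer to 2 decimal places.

6.00

|S1∩S2|: x∈[5,8], y∈[2,4] → 3·2 = 6.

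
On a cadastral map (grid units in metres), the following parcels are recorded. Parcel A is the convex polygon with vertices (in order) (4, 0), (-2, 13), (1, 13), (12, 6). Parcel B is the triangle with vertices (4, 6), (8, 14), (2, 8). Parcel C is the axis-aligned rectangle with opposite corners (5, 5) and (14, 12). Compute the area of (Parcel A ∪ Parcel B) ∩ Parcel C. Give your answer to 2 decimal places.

24.28

The region (Parcel A ∪ Parcel B) ∩ Parcel C is the polygon with vertices (6,12), (7,12), (5.931,9.862), (12,6), (10.667,5), (5,5), (5,11).
By the shoelace formula its area is 24.28.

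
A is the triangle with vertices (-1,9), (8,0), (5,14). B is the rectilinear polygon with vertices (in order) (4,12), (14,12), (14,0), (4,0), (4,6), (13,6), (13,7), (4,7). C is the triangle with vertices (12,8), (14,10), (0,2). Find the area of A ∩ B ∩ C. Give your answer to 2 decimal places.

1.08

The intersection is the polygon with vertices (4,4.286), (6.745,5.854), (6.839,5.419), (4,4).
By the shoelace formula its area is 1.08.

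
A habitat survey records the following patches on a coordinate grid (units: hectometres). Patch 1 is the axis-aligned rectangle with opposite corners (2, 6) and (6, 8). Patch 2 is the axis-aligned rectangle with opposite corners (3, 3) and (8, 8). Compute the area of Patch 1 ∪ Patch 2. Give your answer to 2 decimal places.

27.00

By inclusion–exclusion:
Individual areas: |Patch 1| = 8, |Patch 2| = 25.
|Patch 1∩Patch 2|: x∈[3,6], y∈[6,8] → 3·2 = 6.
|Patch 1 ∪ Patch 2| = 33 − 6 = 27.00.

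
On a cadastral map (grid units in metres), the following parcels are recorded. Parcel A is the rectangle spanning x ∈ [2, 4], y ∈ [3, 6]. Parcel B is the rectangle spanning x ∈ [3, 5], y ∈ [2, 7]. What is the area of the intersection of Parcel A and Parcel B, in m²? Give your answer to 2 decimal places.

3.00

|Parcel A∩Parcel B|: x∈[3,4], y∈[3,6] → 1·3 = 3.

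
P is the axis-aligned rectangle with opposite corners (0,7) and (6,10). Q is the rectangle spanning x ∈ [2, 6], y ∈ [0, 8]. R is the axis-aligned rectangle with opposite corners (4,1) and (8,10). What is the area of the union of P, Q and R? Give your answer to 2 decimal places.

64.00

By inclusion–exclusion:
Individual areas: |P| = 18, |Q| = 32, |R| = 36.
|P∩Q|: x∈[2,6], y∈[7,8] → 4·1 = 4.
|P∩R|: x∈[4,6], y∈[7,10] → 2·3 = 6.
|Q∩R|: x∈[4,6], y∈[1,8] → 2·7 = 14.
|P∩Q∩R| = 2.
|P ∪ Q ∪ R| = 86 − 24 + 2 = 64.00.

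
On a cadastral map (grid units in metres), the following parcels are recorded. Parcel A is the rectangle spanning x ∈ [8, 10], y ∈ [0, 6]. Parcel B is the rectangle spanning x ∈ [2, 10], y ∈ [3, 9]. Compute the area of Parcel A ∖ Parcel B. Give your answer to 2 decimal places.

|Parcel A∩Parcel B|: x∈[8,10], y∈[3,6] → 2·3 = 6.
|Parcel A| = 12.
|Parcel A ∖ Parcel B| = |Parcel A| − |Parcel A∩Parcel B| = 12 − 6 = 6.00.

6.00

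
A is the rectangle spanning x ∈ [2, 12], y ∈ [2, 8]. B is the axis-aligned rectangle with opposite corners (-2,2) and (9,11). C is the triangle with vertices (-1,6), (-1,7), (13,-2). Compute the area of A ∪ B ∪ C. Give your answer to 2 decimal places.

118.56

By inclusion–exclusion:
Individual areas: |A| = 60, |B| = 99, |C| = 7.
|A∩B|: x∈[2,9], y∈[2,8] → 7·6 = 42.
|A∩C| = 2.7659.
|B∩C| = 5.4444.
|A∩B∩C| = 2.7659.
|A ∪ B ∪ C| = 166 − 50.2103 + 2.7659 = 118.56.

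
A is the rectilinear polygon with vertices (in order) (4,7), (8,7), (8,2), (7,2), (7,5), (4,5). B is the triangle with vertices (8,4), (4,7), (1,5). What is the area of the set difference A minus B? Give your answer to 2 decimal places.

8.03

|A| = 11, |A∩B| = 2.9702.
|A ∖ B| = |A| − |A∩B| = 11 − 2.9702 = 8.03.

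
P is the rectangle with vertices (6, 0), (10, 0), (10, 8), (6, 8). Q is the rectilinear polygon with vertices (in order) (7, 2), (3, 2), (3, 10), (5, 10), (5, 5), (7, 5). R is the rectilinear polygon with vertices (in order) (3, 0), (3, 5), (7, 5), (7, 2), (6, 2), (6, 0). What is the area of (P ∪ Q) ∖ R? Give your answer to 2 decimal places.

|P ∪ Q| = 51.
|(P ∪ Q) ∩ R| = 12.
|(P ∪ Q) ∖ R| = 51 − 12 = 39.00.

39.00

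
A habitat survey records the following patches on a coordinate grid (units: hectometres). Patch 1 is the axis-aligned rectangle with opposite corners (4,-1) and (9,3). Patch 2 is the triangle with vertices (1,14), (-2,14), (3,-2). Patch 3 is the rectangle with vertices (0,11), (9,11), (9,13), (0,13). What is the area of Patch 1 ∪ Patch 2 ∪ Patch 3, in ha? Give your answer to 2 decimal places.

By inclusion–exclusion:
Individual areas: |Patch 1| = 20, |Patch 2| = 24, |Patch 3| = 18.
|Patch 1∩Patch 2| = 0.
|Patch 1∩Patch 3| = 0 (no overlap).
|Patch 2∩Patch 3| = 2.5.
|Patch 1∩Patch 2∩Patch 3| = 0.
|Patch 1 ∪ Patch 2 ∪ Patch 3| = 62 − 2.5 + 0 = 59.50.

59.50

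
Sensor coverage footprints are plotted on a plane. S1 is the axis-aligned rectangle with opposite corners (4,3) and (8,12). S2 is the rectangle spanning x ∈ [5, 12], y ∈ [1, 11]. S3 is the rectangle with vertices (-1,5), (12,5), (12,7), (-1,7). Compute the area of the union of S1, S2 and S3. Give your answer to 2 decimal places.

By inclusion–exclusion:
Individual areas: |S1| = 36, |S2| = 70, |S3| = 26.
|S1∩S2|: x∈[5,8], y∈[3,11] → 3·8 = 24.
|S1∩S3|: x∈[4,8], y∈[5,7] → 4·2 = 8.
|S2∩S3|: x∈[5,12], y∈[5,7] → 7·2 = 14.
|S1∩S2∩S3| = 6.
|S1 ∪ S2 ∪ S3| = 132 − 46 + 6 = 92.00.

92.00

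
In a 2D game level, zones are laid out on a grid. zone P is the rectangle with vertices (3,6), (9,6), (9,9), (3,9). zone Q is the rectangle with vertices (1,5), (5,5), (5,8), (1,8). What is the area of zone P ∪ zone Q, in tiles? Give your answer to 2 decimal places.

By inclusion–exclusion:
Individual areas: |zone P| = 18, |zone Q| = 12.
|zone P∩zone Q|: x∈[3,5], y∈[6,8] → 2·2 = 4.
|zone P ∪ zone Q| = 30 − 4 = 26.00.

26.00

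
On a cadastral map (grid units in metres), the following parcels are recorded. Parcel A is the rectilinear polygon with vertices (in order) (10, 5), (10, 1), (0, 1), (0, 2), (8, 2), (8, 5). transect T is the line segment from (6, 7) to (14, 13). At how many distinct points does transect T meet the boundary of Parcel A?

0

The segment lies entirely outside Parcel A and never meets its boundary.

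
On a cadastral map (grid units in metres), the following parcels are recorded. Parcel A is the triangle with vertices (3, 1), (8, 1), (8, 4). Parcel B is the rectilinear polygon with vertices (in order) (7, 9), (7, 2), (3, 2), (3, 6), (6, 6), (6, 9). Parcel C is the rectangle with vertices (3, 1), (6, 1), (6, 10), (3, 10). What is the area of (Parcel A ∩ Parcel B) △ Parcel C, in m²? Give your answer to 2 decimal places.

|Parcel A ∩ Parcel B| = 1.6333.
|(Parcel A ∩ Parcel B) ∩ Parcel C| = 0.5333.
|(Parcel A ∩ Parcel B) △ Parcel C| = 1.6333 + 27 − 1.0667 = 27.57.

27.57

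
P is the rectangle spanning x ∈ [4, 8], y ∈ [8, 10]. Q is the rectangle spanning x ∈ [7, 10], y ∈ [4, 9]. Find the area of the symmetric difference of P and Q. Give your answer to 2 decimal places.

|P∩Q|: x∈[7,8], y∈[8,9] → 1·1 = 1.
|P △ Q| = |P| + |Q| − 2·|P∩Q| = 8 + 15 − 2 = 21.00.

21.00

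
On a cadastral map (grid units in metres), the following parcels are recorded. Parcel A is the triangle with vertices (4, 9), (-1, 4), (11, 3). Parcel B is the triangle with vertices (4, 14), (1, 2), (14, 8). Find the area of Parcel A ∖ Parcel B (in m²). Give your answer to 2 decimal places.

11.46

|Parcel A| = 32.5, |Parcel A∩Parcel B| = 21.0398.
|Parcel A ∖ Parcel B| = |Parcel A| − |Parcel A∩Parcel B| = 32.5 − 21.0398 = 11.46.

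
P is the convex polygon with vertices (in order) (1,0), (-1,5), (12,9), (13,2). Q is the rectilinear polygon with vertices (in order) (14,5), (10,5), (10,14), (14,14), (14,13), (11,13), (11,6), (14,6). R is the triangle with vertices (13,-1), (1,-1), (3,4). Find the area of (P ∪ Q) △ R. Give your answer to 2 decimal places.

|P ∪ Q| = 89.4615.
|(P ∪ Q) ∩ R| = 12.9643.
|(P ∪ Q) △ R| = 89.4615 + 30 − 25.9286 = 93.53.

93.53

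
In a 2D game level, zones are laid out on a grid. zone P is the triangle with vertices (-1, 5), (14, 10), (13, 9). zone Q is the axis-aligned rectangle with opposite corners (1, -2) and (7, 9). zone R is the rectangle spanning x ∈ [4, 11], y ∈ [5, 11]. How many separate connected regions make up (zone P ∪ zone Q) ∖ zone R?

2

(zone P ∪ zone Q) ∖ zone R splits into 2 disjoint pieces (area 54.0952, area 1.5714).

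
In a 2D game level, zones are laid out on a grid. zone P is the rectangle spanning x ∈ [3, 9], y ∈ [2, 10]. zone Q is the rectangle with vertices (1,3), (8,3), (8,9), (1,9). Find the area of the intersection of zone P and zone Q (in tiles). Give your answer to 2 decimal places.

30.00

|zone P∩zone Q|: x∈[3,8], y∈[3,9] → 5·6 = 30.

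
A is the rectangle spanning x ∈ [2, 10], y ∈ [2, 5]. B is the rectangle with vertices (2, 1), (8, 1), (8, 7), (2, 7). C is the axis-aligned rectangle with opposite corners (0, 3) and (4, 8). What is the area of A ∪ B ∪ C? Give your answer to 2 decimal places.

By inclusion–exclusion:
Individual areas: |A| = 24, |B| = 36, |C| = 20.
|A∩B|: x∈[2,8], y∈[2,5] → 6·3 = 18.
|A∩C|: x∈[2,4], y∈[3,5] → 2·2 = 4.
|B∩C|: x∈[2,4], y∈[3,7] → 2·4 = 8.
|A∩B∩C| = 4.
|A ∪ B ∪ C| = 80 − 30 + 4 = 54.00.

54.00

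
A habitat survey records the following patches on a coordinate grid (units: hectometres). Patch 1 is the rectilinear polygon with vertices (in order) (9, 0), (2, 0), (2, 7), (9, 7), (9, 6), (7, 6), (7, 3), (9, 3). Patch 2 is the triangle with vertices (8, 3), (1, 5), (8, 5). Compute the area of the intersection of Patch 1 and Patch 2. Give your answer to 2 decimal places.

5.00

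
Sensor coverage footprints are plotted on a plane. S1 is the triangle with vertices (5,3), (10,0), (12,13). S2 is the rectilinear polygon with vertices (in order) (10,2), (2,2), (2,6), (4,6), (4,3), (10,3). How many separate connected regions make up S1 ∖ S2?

1

S1 ∖ S2 is a single connected region.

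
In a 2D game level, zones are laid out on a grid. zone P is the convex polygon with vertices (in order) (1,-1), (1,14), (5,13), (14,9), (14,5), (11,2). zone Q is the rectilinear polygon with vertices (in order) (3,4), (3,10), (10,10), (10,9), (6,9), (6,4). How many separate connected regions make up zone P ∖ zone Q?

1

zone P ∖ zone Q is a single connected region.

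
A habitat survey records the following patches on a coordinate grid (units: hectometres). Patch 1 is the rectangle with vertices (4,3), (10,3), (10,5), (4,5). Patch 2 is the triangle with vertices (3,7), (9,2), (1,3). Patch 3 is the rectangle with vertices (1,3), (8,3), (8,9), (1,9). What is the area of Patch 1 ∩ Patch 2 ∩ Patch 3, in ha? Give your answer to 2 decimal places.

The intersection is the polygon with vertices (4,5), (5.4,5), (7.8,3), (4,3).
By the shoelace formula its area is 5.20.

5.20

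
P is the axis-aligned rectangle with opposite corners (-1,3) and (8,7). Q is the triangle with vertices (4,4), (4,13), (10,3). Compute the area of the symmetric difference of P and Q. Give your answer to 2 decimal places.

36.60

|P| = 36, |Q| = 27, |P∩Q| = 13.2.
|P △ Q| = |P| + |Q| − 2·|P∩Q| = 36 + 27 − 26.4 = 36.60.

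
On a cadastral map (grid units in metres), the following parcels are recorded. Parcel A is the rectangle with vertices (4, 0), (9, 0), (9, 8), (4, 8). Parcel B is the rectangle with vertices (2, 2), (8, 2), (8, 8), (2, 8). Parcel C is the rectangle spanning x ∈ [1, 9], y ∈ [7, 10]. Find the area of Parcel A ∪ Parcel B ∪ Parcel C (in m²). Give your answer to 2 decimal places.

By inclusion–exclusion:
Individual areas: |Parcel A| = 40, |Parcel B| = 36, |Parcel C| = 24.
|Parcel A∩Parcel B|: x∈[4,8], y∈[2,8] → 4·6 = 24.
|Parcel A∩Parcel C|: x∈[4,9], y∈[7,8] → 5·1 = 5.
|Parcel B∩Parcel C|: x∈[2,8], y∈[7,8] → 6·1 = 6.
|Parcel A∩Parcel B∩Parcel C| = 4.
|Parcel A ∪ Parcel B ∪ Parcel C| = 100 − 35 + 4 = 69.00.

69.00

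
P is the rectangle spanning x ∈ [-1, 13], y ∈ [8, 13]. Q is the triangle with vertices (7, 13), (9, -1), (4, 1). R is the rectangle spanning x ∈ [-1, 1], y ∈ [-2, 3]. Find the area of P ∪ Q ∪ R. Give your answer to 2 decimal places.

108.09

By inclusion–exclusion:
Individual areas: |P| = 70, |Q| = 33, |R| = 10.
|P∩Q| = 4.9107.
|P∩R| = 0 (no overlap).
|Q∩R| = 0.
|P∩Q∩R| = 0.
|P ∪ Q ∪ R| = 113 − 4.9107 + 0 = 108.09.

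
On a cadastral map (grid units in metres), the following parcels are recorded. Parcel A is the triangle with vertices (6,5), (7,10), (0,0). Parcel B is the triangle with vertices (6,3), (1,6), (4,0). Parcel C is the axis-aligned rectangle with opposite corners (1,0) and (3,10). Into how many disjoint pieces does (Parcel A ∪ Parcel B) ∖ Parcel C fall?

(Parcel A ∪ Parcel B) ∖ Parcel C splits into 2 disjoint pieces (area 15.7413, area 0.2976).

2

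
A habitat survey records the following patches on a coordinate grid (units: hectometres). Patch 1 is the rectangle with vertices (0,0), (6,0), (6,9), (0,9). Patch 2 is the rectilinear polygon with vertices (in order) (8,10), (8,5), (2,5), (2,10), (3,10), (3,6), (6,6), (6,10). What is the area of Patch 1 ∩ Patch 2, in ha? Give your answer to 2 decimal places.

7.00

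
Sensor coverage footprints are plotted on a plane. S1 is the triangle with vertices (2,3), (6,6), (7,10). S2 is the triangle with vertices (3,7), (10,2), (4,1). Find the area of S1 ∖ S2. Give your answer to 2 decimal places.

4.82

|S1| = 6.5, |S1∩S2| = 1.6824.
|S1 ∖ S2| = |S1| − |S1∩S2| = 6.5 − 1.6824 = 4.82.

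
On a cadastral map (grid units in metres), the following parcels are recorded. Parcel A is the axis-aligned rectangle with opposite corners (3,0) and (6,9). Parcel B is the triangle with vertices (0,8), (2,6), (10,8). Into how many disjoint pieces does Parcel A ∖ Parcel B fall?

2

Parcel A ∖ Parcel B splits into 2 disjoint pieces (area 19.875, area 3).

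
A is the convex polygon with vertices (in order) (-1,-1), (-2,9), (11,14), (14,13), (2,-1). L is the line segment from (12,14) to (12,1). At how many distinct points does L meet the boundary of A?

2

The segment meets the boundary at (12,10.667), (12,13.667).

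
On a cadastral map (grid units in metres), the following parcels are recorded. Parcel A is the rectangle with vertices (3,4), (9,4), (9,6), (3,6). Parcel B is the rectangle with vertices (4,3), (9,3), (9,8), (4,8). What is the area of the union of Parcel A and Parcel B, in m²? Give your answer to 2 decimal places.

27.00

By inclusion–exclusion:
Individual areas: |Parcel A| = 12, |Parcel B| = 25.
|Parcel A∩Parcel B|: x∈[4,9], y∈[4,6] → 5·2 = 10.
|Parcel A ∪ Parcel B| = 37 − 10 = 27.00.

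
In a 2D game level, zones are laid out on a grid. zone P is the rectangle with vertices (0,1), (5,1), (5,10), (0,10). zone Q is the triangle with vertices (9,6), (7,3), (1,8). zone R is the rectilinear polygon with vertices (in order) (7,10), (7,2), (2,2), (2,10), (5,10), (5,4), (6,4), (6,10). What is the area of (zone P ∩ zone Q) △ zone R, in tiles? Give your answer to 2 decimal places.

29.92

|zone P ∩ zone Q| = 4.6667.
|(zone P ∩ zone Q) ∩ zone R| = 4.375.
|(zone P ∩ zone Q) △ zone R| = 4.6667 + 34 − 8.75 = 29.92.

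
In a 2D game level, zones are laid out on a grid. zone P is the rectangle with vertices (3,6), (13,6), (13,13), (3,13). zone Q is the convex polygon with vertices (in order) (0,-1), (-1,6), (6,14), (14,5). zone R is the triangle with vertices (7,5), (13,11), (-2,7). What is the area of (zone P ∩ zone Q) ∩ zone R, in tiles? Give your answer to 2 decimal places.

21.22

The region (zone P ∩ zone Q) ∩ zone R is the polygon with vertices (3,6), (3,8.333), (9.497,10.066), (10.706,8.706), (8,6).
By the shoelace formula its area is 21.22.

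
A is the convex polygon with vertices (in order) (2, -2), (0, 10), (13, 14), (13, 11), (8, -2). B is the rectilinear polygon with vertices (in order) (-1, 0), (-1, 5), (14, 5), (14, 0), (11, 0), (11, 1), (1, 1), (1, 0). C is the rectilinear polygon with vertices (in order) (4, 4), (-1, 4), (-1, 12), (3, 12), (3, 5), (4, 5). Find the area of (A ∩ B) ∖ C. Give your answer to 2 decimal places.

31.94

|A ∩ B| = 35.0256.
|(A ∩ B) ∩ C| = 3.0833.
|(A ∩ B) ∖ C| = 35.0256 − 3.0833 = 31.94.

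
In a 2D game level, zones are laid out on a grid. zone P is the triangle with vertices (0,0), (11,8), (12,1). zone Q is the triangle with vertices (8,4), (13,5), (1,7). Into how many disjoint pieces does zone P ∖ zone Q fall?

2

zone P ∖ zone Q splits into 2 disjoint pieces (area 32.4399, area 4.4977).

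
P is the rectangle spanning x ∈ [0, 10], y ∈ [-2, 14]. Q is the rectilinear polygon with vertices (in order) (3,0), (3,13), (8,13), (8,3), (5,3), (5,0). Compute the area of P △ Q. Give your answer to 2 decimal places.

104.00

|P| = 160, |Q| = 56, |P∩Q| = 56.
|P △ Q| = |P| + |Q| − 2·|P∩Q| = 160 + 56 − 112 = 104.00.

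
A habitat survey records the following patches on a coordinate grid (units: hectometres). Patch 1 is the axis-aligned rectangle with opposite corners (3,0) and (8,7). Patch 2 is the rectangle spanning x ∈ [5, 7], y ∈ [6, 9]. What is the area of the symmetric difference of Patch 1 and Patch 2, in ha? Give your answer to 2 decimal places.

|Patch 1∩Patch 2|: x∈[5,7], y∈[6,7] → 2·1 = 2.
|Patch 1 △ Patch 2| = |Patch 1| + |Patch 2| − 2·|Patch 1∩Patch 2| = 35 + 6 − 4 = 37.00.

37.00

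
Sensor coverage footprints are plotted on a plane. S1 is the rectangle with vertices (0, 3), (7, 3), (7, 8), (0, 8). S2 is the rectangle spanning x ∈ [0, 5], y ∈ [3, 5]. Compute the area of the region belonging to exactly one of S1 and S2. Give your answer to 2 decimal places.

25.00

|S1∩S2|: x∈[0,5], y∈[3,5] → 5·2 = 10.
|S1 △ S2| = |S1| + |S2| − 2·|S1∩S2| = 35 + 10 − 20 = 25.00.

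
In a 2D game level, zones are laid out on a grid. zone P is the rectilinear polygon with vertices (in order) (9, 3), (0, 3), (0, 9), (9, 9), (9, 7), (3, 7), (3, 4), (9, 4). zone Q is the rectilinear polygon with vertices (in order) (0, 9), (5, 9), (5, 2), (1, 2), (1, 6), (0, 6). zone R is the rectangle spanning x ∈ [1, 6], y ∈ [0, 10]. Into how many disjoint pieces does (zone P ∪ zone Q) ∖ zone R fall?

(zone P ∪ zone Q) ∖ zone R splits into 3 disjoint pieces (area 6, area 6, area 3).

3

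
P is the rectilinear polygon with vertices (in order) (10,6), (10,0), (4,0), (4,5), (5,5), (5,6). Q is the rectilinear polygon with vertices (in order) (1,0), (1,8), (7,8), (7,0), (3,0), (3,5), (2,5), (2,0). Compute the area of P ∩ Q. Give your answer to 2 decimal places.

The intersection is the polygon with vertices (4,0), (4,5), (5,5), (5,6), (7,6), (7,0).
By the shoelace formula its area is 17.00.

17.00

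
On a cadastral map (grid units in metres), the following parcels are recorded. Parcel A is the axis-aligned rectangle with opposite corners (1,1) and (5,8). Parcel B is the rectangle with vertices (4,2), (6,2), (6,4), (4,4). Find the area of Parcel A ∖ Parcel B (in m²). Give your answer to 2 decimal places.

26.00

|Parcel A∩Parcel B|: x∈[4,5], y∈[2,4] → 1·2 = 2.
|Parcel A| = 28.
|Parcel A ∖ Parcel B| = |Parcel A| − |Parcel A∩Parcel B| = 28 − 2 = 26.00.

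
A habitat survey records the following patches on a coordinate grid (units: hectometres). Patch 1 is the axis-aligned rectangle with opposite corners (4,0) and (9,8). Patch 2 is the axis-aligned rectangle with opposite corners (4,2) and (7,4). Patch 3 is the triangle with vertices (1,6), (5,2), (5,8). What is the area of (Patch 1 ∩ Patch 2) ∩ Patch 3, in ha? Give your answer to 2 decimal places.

1.50

The region (Patch 1 ∩ Patch 2) ∩ Patch 3 is the polygon with vertices (5,4), (5,2), (4,3), (4,4).
By the shoelace formula its area is 1.50.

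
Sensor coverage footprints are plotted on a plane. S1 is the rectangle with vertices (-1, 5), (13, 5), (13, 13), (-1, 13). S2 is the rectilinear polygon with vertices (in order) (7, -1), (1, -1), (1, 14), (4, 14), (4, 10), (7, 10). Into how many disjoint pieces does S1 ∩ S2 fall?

S1 ∩ S2 is a single connected region.

1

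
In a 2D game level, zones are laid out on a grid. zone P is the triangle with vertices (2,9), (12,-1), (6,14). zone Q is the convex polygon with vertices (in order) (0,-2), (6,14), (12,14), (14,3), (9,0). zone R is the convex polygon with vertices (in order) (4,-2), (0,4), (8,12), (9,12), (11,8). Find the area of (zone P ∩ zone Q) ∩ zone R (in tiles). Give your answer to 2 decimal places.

The region (zone P ∩ zone Q) ∩ zone R is the polygon with vertices (3.6,7.6), (7.143,11.143), (9.345,5.636), (7.706,3.294), (3.546,7.455).
By the shoelace formula its area is 22.41.

22.41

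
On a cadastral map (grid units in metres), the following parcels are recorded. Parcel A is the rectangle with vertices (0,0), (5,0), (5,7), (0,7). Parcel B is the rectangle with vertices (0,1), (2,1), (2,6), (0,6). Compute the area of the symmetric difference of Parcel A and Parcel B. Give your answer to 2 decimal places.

|Parcel A∩Parcel B|: x∈[0,2], y∈[1,6] → 2·5 = 10.
|Parcel A △ Parcel B| = |Parcel A| + |Parcel B| − 2·|Parcel A∩Parcel B| = 35 + 10 − 20 = 25.00.

25.00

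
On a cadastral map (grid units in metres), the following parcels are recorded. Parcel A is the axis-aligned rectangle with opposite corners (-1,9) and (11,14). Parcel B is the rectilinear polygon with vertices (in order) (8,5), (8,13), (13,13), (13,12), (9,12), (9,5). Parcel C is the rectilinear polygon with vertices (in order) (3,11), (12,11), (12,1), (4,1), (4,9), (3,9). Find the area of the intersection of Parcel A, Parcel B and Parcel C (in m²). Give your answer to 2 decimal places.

The intersection is the polygon with vertices (9,9), (8,9), (8,11), (9,11).
By the shoelace formula its area is 2.00.

2.00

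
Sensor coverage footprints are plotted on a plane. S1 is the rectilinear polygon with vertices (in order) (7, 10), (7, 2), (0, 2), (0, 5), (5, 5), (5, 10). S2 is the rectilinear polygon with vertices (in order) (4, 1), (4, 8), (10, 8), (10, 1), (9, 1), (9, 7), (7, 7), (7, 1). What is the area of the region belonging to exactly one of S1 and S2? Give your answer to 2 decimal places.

31.00

|S1| = 31, |S2| = 30, |S1∩S2| = 15.
|S1 △ S2| = |S1| + |S2| − 2·|S1∩S2| = 31 + 30 − 30 = 31.00.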